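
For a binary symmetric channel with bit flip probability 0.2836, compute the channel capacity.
0.1397 bits

For a binary symmetric channel (BSC) with error probability p:
Capacity C = 1 - H(p) bits per symbol

where H(p) = -p log₂(p) - (1-p) log₂(1-p) is the binary entropy function.

H(0.2836) = 0.8603 bits
C = 1 - 0.8603 = 0.1397 bits per symbol

This means we can reliably transmit up to 0.1397 bits of information per channel use.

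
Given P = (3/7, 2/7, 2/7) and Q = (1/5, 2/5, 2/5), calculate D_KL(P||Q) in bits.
0.1938 bits

KL divergence: D_KL(P||Q) = Σ p(x) log(p(x)/q(x))

Computing term by term:
  x=0: 3/7 × log_2[(3/7)/(1/5)] = 3/7 × 1.0995 = 0.4712
  x=1: 2/7 × log_2[(2/7)/(2/5)] = 2/7 × -0.4854 = -0.1387
  x=2: 2/7 × log_2[(2/7)/(2/5)] = 2/7 × -0.4854 = -0.1387

D_KL(P||Q) = 0.1938 bits

Note: KL divergence is always non-negative and equals 0 iff P = Q.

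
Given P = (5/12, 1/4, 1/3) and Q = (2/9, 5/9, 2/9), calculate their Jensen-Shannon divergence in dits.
0.0219 dits

Jensen-Shannon divergence is:
JSD(P||Q) = 0.5 × D_KL(P||M) + 0.5 × D_KL(Q||M)
where M = 0.5 × (P + Q) is the mixture distribution.

M = 0.5 × (5/12, 1/4, 1/3) + 0.5 × (2/9, 5/9, 2/9) = (0.319444, 0.402778, 5/18)

D_KL(P||M) = 0.0227 dits
D_KL(Q||M) = 0.0210 dits

JSD(P||Q) = 0.5 × 0.0227 + 0.5 × 0.0210 = 0.0219 dits

Unlike KL divergence, JSD is symmetric and bounded: 0 ≤ JSD ≤ log(2).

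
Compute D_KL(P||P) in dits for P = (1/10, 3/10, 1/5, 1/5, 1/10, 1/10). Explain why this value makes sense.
0.0000 dits

KL divergence satisfies the Gibbs inequality: D_KL(P||Q) ≥ 0 for all distributions P, Q.

D_KL(P||Q) = Σ p(x) log(p(x)/q(x))
Each term is p(x) × log_10(p(x)/p(x)) = p(x) × log_10(1) = 0, so the sum is 0.
D_KL(P||Q) = 0.0000 dits

When P = Q, the KL divergence is exactly 0, as there is no 'divergence' between identical distributions.

This non-negativity is a fundamental property: relative entropy cannot be negative because it measures how different Q is from P.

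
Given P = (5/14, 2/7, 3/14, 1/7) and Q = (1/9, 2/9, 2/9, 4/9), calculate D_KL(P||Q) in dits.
0.1385 dits

KL divergence: D_KL(P||Q) = Σ p(x) log(p(x)/q(x))

Computing term by term:
  x=0: 5/14 × log_10[(5/14)/(1/9)] = 5/14 × 0.5071 = 0.1811
  x=1: 2/7 × log_10[(2/7)/(2/9)] = 2/7 × 0.1091 = 0.0312
  x=2: 3/14 × log_10[(3/14)/(2/9)] = 3/14 × -0.0158 = -0.0034
  x=3: 1/7 × log_10[(1/7)/(4/9)] = 1/7 × -0.4929 = -0.0704

D_KL(P||Q) = 0.1385 dits

Note: KL divergence is always non-negative and equals 0 iff P = Q.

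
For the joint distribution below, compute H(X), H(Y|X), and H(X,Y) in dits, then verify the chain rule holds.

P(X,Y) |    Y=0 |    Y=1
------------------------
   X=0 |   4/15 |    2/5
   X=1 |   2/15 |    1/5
H(X,Y) = 0.5687, H(X) = 0.2764, H(Y|X) = 0.2923 (all in dits)

Chain rule: H(X,Y) = H(X) + H(Y|X)

Left side — joint entropy directly:
H(X,Y) = -Σ p(x,y) log p(x,y) = 0.5687 dits

Right side — compute H(Y|X) from the conditional distributions:
P(X) = (2/3, 1/3), so H(X) = 0.2764 dits
H(Y|X) = Σ_x P(X=x) · H(Y|X=x):
  P(Y|X=0) = (2/5, 3/5), H(Y|X=0) = 0.2923, weight P(X=0) = 2/3
  P(Y|X=1) = (2/5, 3/5), H(Y|X=1) = 0.2923, weight P(X=1) = 1/3
H(Y|X) = 0.2923 dits

H(X) + H(Y|X) = 0.2764 + 0.2923 = 0.5687 dits

Both sides equal 0.5687 dits. ✓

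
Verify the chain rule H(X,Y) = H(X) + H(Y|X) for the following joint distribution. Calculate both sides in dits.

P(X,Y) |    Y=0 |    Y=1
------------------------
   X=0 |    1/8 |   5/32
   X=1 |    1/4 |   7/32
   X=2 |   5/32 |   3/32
H(X,Y) = 0.7561, H(X) = 0.4597, H(Y|X) = 0.2964 (all in dits)

Chain rule: H(X,Y) = H(X) + H(Y|X)

Left side — joint entropy directly:
H(X,Y) = -Σ p(x,y) log p(x,y) = 0.7561 dits

Right side — compute H(Y|X) from the conditional distributions:
P(X) = (9/32, 15/32, 1/4), so H(X) = 0.4597 dits
H(Y|X) = Σ_x P(X=x) · H(Y|X=x):
  P(Y|X=0) = (4/9, 5/9), H(Y|X=0) = 0.2983, weight P(X=0) = 9/32
  P(Y|X=1) = (8/15, 7/15), H(Y|X=1) = 0.3001, weight P(X=1) = 15/32
  P(Y|X=2) = (5/8, 3/8), H(Y|X=2) = 0.2873, weight P(X=2) = 1/4
H(Y|X) = 0.2964 dits

H(X) + H(Y|X) = 0.4597 + 0.2964 = 0.7561 dits

Both sides equal 0.7561 dits. ✓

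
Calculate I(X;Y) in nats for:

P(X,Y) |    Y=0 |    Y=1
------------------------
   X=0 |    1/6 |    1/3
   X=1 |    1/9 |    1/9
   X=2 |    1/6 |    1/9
0.0277 nats

Mutual information: I(X;Y) = H(X) + H(Y) - H(X,Y)

Marginals:
P(X) = (1/2, 2/9, 5/18), H(X) = 1.0366 nats
P(Y) = (4/9, 5/9), H(Y) = 0.6870 nats

Joint entropy: H(X,Y) = 1.6959 nats

I(X;Y) = 1.0366 + 0.6870 - 1.6959 = 0.0277 nats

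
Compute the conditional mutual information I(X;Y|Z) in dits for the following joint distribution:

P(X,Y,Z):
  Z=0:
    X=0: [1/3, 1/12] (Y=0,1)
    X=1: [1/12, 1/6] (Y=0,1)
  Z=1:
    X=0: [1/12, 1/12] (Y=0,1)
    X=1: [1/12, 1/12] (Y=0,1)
0.0319 dits

Conditional mutual information: I(X;Y|Z) = H(X|Z) + H(Y|Z) - H(X,Y|Z)

H(Z) = 0.2764
H(X,Z) = 0.5683 → H(X|Z) = 0.2919
H(Y,Z) = 0.5683 → H(Y|Z) = 0.2919
H(X,Y,Z) = 0.8283 → H(X,Y|Z) = 0.5519

I(X;Y|Z) = 0.2919 + 0.2919 - 0.5519 = 0.0319 dits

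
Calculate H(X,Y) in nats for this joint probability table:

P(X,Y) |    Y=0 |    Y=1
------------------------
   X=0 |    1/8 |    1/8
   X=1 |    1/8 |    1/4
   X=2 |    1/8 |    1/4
1.7329 nats

Joint entropy is H(X,Y) = -Σ_{x,y} p(x,y) log p(x,y).

Summing over all non-zero entries:
H(X,Y) = -[1/8·log_e(1/8) + 1/8·log_e(1/8) + 1/8·log_e(1/8) + 1/4·log_e(1/4) + 1/8·log_e(1/8) + 1/4·log_e(1/4)]
H(X,Y) = 1.7329 nats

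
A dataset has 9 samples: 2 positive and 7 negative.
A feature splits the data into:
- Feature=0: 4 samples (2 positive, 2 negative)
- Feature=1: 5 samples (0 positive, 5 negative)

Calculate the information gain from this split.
0.3198 bits

Information Gain = H(Y) - H(Y|Feature)

Before split:
P(positive) = 2/9 = 0.2222
H(Y) = 0.7642 bits

After split:
Feature=0: H = 1.0000 bits (weight = 4/9)
Feature=1: H = 0.0000 bits (weight = 5/9)
H(Y|Feature) = (4/9)×1.0000 + (5/9)×0.0000 = 0.4444 bits

Information Gain = 0.7642 - 0.4444 = 0.3198 bits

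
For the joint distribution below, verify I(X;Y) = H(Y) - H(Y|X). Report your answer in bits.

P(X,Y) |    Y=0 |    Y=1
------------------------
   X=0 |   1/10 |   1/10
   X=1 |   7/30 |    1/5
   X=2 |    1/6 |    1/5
I(X;Y) = 0.0040 bits

Mutual information has multiple equivalent forms:
- I(X;Y) = H(X) - H(X|Y)
- I(X;Y) = H(Y) - H(Y|X)
- I(X;Y) = H(X) + H(Y) - H(X,Y)

Computing all quantities:
H(X) = 1.5179, H(Y) = 1.0000, H(X,Y) = 2.5139
H(X|Y) = 1.5139, H(Y|X) = 0.9960

Verification:
H(X) - H(X|Y) = 1.5179 - 1.5139 = 0.0040
H(Y) - H(Y|X) = 1.0000 - 0.9960 = 0.0040
H(X) + H(Y) - H(X,Y) = 1.5179 + 1.0000 - 2.5139 = 0.0040

All forms give I(X;Y) = 0.0040 bits. ✓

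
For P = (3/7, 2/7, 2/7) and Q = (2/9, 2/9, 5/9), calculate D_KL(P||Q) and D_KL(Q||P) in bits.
D_KL(P||Q) = 0.2356, D_KL(Q||P) = 0.2418

KL divergence is not symmetric: D_KL(P||Q) ≠ D_KL(Q||P) in general.

D_KL(P||Q) = 0.2356 bits
D_KL(Q||P) = 0.2418 bits

No, they are not equal!

This asymmetry is why KL divergence is not a true distance metric.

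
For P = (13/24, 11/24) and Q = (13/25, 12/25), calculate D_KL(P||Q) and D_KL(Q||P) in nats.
D_KL(P||Q) = 0.0009, D_KL(Q||P) = 0.0009

KL divergence is not symmetric: D_KL(P||Q) ≠ D_KL(Q||P) in general.

D_KL(P||Q) = 0.0009 nats
D_KL(Q||P) = 0.0009 nats

In this case they happen to be equal (to 4 decimal places).

This asymmetry is why KL divergence is not a true distance metric.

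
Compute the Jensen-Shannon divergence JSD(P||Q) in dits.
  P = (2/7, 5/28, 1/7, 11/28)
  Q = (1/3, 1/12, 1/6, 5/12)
0.0045 dits

Jensen-Shannon divergence is:
JSD(P||Q) = 0.5 × D_KL(P||M) + 0.5 × D_KL(Q||M)
where M = 0.5 × (P + Q) is the mixture distribution.

M = 0.5 × (2/7, 5/28, 1/7, 11/28) + 0.5 × (1/3, 1/12, 1/6, 5/12) = (0.309524, 0.130952, 0.154762, 0.404762)

D_KL(P||M) = 0.0041 dits
D_KL(Q||M) = 0.0050 dits

JSD(P||Q) = 0.5 × 0.0041 + 0.5 × 0.0050 = 0.0045 dits

Unlike KL divergence, JSD is symmetric and bounded: 0 ≤ JSD ≤ log(2).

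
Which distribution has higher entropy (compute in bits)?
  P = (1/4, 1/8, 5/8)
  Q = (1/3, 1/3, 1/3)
Q

Computing entropies in bits:
H(P) = 1.2988
H(Q) = 1.5850

Distribution Q has higher entropy.

Intuition: The distribution closer to uniform (more spread out) has higher entropy.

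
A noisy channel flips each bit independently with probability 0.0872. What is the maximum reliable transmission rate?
0.5729 bits

For a binary symmetric channel (BSC) with error probability p:
Capacity C = 1 - H(p) bits per symbol

where H(p) = -p log₂(p) - (1-p) log₂(1-p) is the binary entropy function.

H(0.0872) = 0.4271 bits
C = 1 - 0.4271 = 0.5729 bits per symbol

This means we can reliably transmit up to 0.5729 bits of information per channel use.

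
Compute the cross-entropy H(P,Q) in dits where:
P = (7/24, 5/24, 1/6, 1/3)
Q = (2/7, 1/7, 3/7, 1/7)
0.6778 dits

Cross-entropy: H(P,Q) = -Σ p(x) log q(x)

Alternatively: H(P,Q) = H(P) + D_KL(P||Q)
H(P) = 0.5867 dits
D_KL(P||Q) = 0.0910 dits

H(P,Q) = 0.5867 + 0.0910 = 0.6778 dits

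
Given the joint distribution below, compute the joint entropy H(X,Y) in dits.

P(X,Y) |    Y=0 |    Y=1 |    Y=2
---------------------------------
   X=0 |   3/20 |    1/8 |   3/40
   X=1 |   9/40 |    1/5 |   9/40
0.7522 dits

Joint entropy is H(X,Y) = -Σ_{x,y} p(x,y) log p(x,y).

Summing over all non-zero entries:
H(X,Y) = -[3/20·log_10(3/20) + 1/8·log_10(1/8) + 3/40·log_10(3/40) + 9/40·log_10(9/40) + 1/5·log_10(1/5) + 9/40·log_10(9/40)]
H(X,Y) = 0.7522 dits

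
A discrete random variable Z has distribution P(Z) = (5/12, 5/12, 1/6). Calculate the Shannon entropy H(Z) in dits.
0.4465 dits

Shannon entropy is H(X) = -Σ p(x) log p(x).

For P = (5/12, 5/12, 1/6):
H = -5/12 × log_10(5/12) -5/12 × log_10(5/12) -1/6 × log_10(1/6)
H = 0.4465 dits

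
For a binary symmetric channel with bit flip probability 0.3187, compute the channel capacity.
0.0970 bits

For a binary symmetric channel (BSC) with error probability p:
Capacity C = 1 - H(p) bits per symbol

where H(p) = -p log₂(p) - (1-p) log₂(1-p) is the binary entropy function.

H(0.3187) = 0.9030 bits
C = 1 - 0.9030 = 0.0970 bits per symbol

This means we can reliably transmit up to 0.0970 bits of information per channel use.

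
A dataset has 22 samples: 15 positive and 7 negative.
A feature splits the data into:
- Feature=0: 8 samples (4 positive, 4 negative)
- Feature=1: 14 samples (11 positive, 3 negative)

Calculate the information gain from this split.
0.0617 bits

Information Gain = H(Y) - H(Y|Feature)

Before split:
P(positive) = 15/22 = 0.6818
H(Y) = 0.9024 bits

After split:
Feature=0: H = 1.0000 bits (weight = 8/22)
Feature=1: H = 0.7496 bits (weight = 14/22)
H(Y|Feature) = (8/22)×1.0000 + (14/22)×0.7496 = 0.8407 bits

Information Gain = 0.9024 - 0.8407 = 0.0617 bits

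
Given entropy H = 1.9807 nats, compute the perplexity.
7.2478

Perplexity is e^H (or exp(H) for natural log).

H = 1.9807 nats
Perplexity = e^1.9807 = 7.2478

Interpretation: The model's uncertainty is equivalent to choosing uniformly among 7.2 options.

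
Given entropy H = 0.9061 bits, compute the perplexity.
1.8740

Perplexity is 2^H (or exp(H) for natural log).

H = 0.9061 bits
Perplexity = 2^0.9061 = 1.8740

Interpretation: The model's uncertainty is equivalent to choosing uniformly among 1.9 options.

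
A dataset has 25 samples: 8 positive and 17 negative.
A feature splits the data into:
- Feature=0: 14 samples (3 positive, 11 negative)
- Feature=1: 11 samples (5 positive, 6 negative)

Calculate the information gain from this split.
0.0472 bits

Information Gain = H(Y) - H(Y|Feature)

Before split:
P(positive) = 8/25 = 0.3200
H(Y) = 0.9044 bits

After split:
Feature=0: H = 0.7496 bits (weight = 14/25)
Feature=1: H = 0.9940 bits (weight = 11/25)
H(Y|Feature) = (14/25)×0.7496 + (11/25)×0.9940 = 0.8571 bits

Information Gain = 0.9044 - 0.8571 = 0.0472 bits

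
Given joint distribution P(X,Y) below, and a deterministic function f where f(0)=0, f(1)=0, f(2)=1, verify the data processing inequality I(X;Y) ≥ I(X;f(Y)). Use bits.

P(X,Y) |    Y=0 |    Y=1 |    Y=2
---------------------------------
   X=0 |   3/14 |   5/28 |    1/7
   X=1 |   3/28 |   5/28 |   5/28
I(X;Y) = 0.0254, I(X;f(Y)) = 0.0114, inequality holds: 0.0254 ≥ 0.0114

Data Processing Inequality: For any Markov chain X → Y → Z, we have I(X;Y) ≥ I(X;Z).

Here Z = f(Y) is a deterministic function of Y, forming X → Y → Z.

Original I(X;Y) = 0.0254 bits

After applying f:
P(X,Z) where Z=f(Y):
- P(X,Z=0) = P(X,Y=0) + P(X,Y=1)
- P(X,Z=1) = P(X,Y=2)

I(X;Z) = I(X;f(Y)) = 0.0114 bits

Verification: 0.0254 ≥ 0.0114 ✓

Information cannot be created by processing; the function f can only lose information about X.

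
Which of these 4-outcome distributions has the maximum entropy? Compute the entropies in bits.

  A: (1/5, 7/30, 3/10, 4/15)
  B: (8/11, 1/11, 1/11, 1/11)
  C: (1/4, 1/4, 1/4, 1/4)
C

For a discrete distribution over n outcomes, entropy is maximized by the uniform distribution.

Computing entropies:
H(A) = 1.9839 bits
H(B) = 1.2776 bits
H(C) = 2.0000 bits

The uniform distribution (where all probabilities equal 1/4) achieves the maximum entropy of log_2(4) = 2.0000 bits.

Distribution C has the highest entropy.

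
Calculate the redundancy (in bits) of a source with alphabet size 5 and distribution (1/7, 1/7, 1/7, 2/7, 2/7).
0.0860 bits

Redundancy measures how far a source is from maximum entropy:
R = H_max - H(X)

Maximum entropy for 5 symbols: H_max = log_2(5) = 2.3219 bits
Actual entropy: H(X) = 2.2359 bits
Redundancy: R = 2.3219 - 2.2359 = 0.0860 bits

This redundancy represents potential for compression: the source could be compressed by 0.0860 bits per symbol.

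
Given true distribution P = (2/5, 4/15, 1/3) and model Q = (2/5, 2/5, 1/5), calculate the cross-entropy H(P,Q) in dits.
0.4983 dits

Cross-entropy: H(P,Q) = -Σ p(x) log q(x)

Alternatively: H(P,Q) = H(P) + D_KL(P||Q)
H(P) = 0.4713 dits
D_KL(P||Q) = 0.0270 dits

H(P,Q) = 0.4713 + 0.0270 = 0.4983 dits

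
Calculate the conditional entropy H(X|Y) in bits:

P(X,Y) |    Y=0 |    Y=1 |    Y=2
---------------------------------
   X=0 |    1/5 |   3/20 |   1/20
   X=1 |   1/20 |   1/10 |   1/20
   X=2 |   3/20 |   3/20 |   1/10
1.4868 bits

Using the chain rule: H(X|Y) = H(X,Y) - H(Y)

First, compute H(X,Y) = 3.0087 bits

Marginal P(Y) = (2/5, 2/5, 1/5)
H(Y) = 1.5219 bits

H(X|Y) = H(X,Y) - H(Y) = 3.0087 - 1.5219 = 1.4868 bits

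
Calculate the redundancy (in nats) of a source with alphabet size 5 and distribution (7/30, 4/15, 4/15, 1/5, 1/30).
0.1297 nats

Redundancy measures how far a source is from maximum entropy:
R = H_max - H(X)

Maximum entropy for 5 symbols: H_max = log_e(5) = 1.6094 nats
Actual entropy: H(X) = 1.4798 nats
Redundancy: R = 1.6094 - 1.4798 = 0.1297 nats

This redundancy represents potential for compression: the source could be compressed by 0.1297 nats per symbol.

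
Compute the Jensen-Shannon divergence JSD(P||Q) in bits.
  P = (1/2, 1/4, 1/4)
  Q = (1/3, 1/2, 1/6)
0.0488 bits

Jensen-Shannon divergence is:
JSD(P||Q) = 0.5 × D_KL(P||M) + 0.5 × D_KL(Q||M)
where M = 0.5 × (P + Q) is the mixture distribution.

M = 0.5 × (1/2, 1/4, 1/4) + 0.5 × (1/3, 1/2, 1/6) = (5/12, 3/8, 5/24)

D_KL(P||M) = 0.0510 bits
D_KL(Q||M) = 0.0466 bits

JSD(P||Q) = 0.5 × 0.0510 + 0.5 × 0.0466 = 0.0488 bits

Unlike KL divergence, JSD is symmetric and bounded: 0 ≤ JSD ≤ log(2).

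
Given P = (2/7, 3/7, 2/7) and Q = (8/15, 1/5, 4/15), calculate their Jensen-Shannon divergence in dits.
0.0176 dits

Jensen-Shannon divergence is:
JSD(P||Q) = 0.5 × D_KL(P||M) + 0.5 × D_KL(Q||M)
where M = 0.5 × (P + Q) is the mixture distribution.

M = 0.5 × (2/7, 3/7, 2/7) + 0.5 × (8/15, 1/5, 4/15) = (0.409524, 11/35, 0.27619)

D_KL(P||M) = 0.0173 dits
D_KL(Q||M) = 0.0179 dits

JSD(P||Q) = 0.5 × 0.0173 + 0.5 × 0.0179 = 0.0176 dits

Unlike KL divergence, JSD is symmetric and bounded: 0 ≤ JSD ≤ log(2).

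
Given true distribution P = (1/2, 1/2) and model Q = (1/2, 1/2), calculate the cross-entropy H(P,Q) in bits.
1.0000 bits

Cross-entropy: H(P,Q) = -Σ p(x) log q(x)

Alternatively: H(P,Q) = H(P) + D_KL(P||Q)
H(P) = 1.0000 bits
D_KL(P||Q) = 0.0000 bits

H(P,Q) = 1.0000 + 0.0000 = 1.0000 bits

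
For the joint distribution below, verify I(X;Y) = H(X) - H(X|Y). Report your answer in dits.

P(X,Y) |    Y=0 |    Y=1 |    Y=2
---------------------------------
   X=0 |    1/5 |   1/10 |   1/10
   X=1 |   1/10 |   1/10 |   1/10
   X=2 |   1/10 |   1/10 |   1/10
I(X;Y) = 0.0060 dits

Mutual information has multiple equivalent forms:
- I(X;Y) = H(X) - H(X|Y)
- I(X;Y) = H(Y) - H(Y|X)
- I(X;Y) = H(X) + H(Y) - H(X,Y)

Computing all quantities:
H(X) = 0.4729, H(Y) = 0.4729, H(X,Y) = 0.9398
H(X|Y) = 0.4669, H(Y|X) = 0.4669

Verification:
H(X) - H(X|Y) = 0.4729 - 0.4669 = 0.0060
H(Y) - H(Y|X) = 0.4729 - 0.4669 = 0.0060
H(X) + H(Y) - H(X,Y) = 0.4729 + 0.4729 - 0.9398 = 0.0060

All forms give I(X;Y) = 0.0060 dits. ✓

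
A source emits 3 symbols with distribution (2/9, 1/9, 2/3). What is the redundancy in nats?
0.2499 nats

Redundancy measures how far a source is from maximum entropy:
R = H_max - H(X)

Maximum entropy for 3 symbols: H_max = log_e(3) = 1.0986 nats
Actual entropy: H(X) = 0.8487 nats
Redundancy: R = 1.0986 - 0.8487 = 0.2499 nats

This redundancy represents potential for compression: the source could be compressed by 0.2499 nats per symbol.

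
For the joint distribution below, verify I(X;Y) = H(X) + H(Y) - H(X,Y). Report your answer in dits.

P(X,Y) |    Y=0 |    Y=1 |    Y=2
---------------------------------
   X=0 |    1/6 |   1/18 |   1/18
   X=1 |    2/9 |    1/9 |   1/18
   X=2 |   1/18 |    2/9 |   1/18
I(X;Y) = 0.0441 dits

Mutual information has multiple equivalent forms:
- I(X;Y) = H(X) - H(X|Y)
- I(X;Y) = H(Y) - H(Y|X)
- I(X;Y) = H(X) + H(Y) - H(X,Y)

Computing all quantities:
H(X) = 0.4731, H(Y) = 0.4457, H(X,Y) = 0.8747
H(X|Y) = 0.4290, H(Y|X) = 0.4016

Verification:
H(X) - H(X|Y) = 0.4731 - 0.4290 = 0.0441
H(Y) - H(Y|X) = 0.4457 - 0.4016 = 0.0441
H(X) + H(Y) - H(X,Y) = 0.4731 + 0.4457 - 0.8747 = 0.0441

All forms give I(X;Y) = 0.0441 dits. ✓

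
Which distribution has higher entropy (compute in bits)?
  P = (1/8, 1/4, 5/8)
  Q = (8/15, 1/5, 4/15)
Q

Computing entropies in bits:
H(P) = 1.2988
H(Q) = 1.4566

Distribution Q has higher entropy.

Intuition: The distribution closer to uniform (more spread out) has higher entropy.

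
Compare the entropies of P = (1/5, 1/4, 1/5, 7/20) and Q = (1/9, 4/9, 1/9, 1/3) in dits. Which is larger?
P

Computing entropies in dits:
H(P) = 0.5897
H(Q) = 0.5276

Distribution P has higher entropy.

Intuition: The distribution closer to uniform (more spread out) has higher entropy.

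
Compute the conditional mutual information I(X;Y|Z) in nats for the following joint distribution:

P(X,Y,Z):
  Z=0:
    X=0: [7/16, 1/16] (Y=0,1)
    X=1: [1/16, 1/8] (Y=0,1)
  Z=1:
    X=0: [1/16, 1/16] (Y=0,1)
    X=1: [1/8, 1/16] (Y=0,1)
0.0994 nats

Conditional mutual information: I(X;Y|Z) = H(X|Z) + H(Y|Z) - H(X,Y|Z)

H(Z) = 0.6211
H(X,Z) = 1.2342 → H(X|Z) = 0.6132
H(Y,Z) = 1.2342 → H(Y|Z) = 0.6132
H(X,Y,Z) = 1.7480 → H(X,Y|Z) = 1.1269

I(X;Y|Z) = 0.6132 + 0.6132 - 1.1269 = 0.0994 nats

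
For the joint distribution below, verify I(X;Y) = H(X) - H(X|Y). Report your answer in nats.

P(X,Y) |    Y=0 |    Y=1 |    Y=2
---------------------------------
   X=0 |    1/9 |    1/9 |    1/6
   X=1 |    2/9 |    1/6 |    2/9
I(X;Y) = 0.0036 nats

Mutual information has multiple equivalent forms:
- I(X;Y) = H(X) - H(X|Y)
- I(X;Y) = H(Y) - H(Y|X)
- I(X;Y) = H(X) + H(Y) - H(X,Y)

Computing all quantities:
H(X) = 0.6682, H(Y) = 1.0893, H(X,Y) = 1.7540
H(X|Y) = 0.6647, H(Y|X) = 1.0858

Verification:
H(X) - H(X|Y) = 0.6682 - 0.6647 = 0.0036
H(Y) - H(Y|X) = 1.0893 - 1.0858 = 0.0036
H(X) + H(Y) - H(X,Y) = 0.6682 + 1.0893 - 1.7540 = 0.0036

All forms give I(X;Y) = 0.0036 nats. ✓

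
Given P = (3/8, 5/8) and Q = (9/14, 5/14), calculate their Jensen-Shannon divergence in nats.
0.0363 nats

Jensen-Shannon divergence is:
JSD(P||Q) = 0.5 × D_KL(P||M) + 0.5 × D_KL(Q||M)
where M = 0.5 × (P + Q) is the mixture distribution.

M = 0.5 × (3/8, 5/8) + 0.5 × (9/14, 5/14) = (0.508929, 0.491071)

D_KL(P||M) = 0.0362 nats
D_KL(Q||M) = 0.0364 nats

JSD(P||Q) = 0.5 × 0.0362 + 0.5 × 0.0364 = 0.0363 nats

Unlike KL divergence, JSD is symmetric and bounded: 0 ≤ JSD ≤ log(2).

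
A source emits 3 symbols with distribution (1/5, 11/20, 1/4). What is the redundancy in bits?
0.1462 bits

Redundancy measures how far a source is from maximum entropy:
R = H_max - H(X)

Maximum entropy for 3 symbols: H_max = log_2(3) = 1.5850 bits
Actual entropy: H(X) = 1.4388 bits
Redundancy: R = 1.5850 - 1.4388 = 0.1462 bits

This redundancy represents potential for compression: the source could be compressed by 0.1462 bits per symbol.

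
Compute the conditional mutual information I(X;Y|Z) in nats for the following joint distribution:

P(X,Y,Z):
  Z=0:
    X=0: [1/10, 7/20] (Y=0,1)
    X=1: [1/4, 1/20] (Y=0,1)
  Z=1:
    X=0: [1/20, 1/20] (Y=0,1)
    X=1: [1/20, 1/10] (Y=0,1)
0.1481 nats

Conditional mutual information: I(X;Y|Z) = H(X|Z) + H(Y|Z) - H(X,Y|Z)

H(Z) = 0.5623
H(X,Z) = 1.2353 → H(X|Z) = 0.6730
H(Y,Z) = 1.2488 → H(Y|Z) = 0.6864
H(X,Y,Z) = 1.7737 → H(X,Y|Z) = 1.2113

I(X;Y|Z) = 0.6730 + 0.6864 - 1.2113 = 0.1481 nats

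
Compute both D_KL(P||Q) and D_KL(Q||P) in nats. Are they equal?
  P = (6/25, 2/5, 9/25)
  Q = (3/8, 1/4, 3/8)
D_KL(P||Q) = 0.0662, D_KL(Q||P) = 0.0652

KL divergence is not symmetric: D_KL(P||Q) ≠ D_KL(Q||P) in general.

D_KL(P||Q) = 0.0662 nats
D_KL(Q||P) = 0.0652 nats

No, they are not equal!

This asymmetry is why KL divergence is not a true distance metric.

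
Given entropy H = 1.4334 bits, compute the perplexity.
2.7008

Perplexity is 2^H (or exp(H) for natural log).

H = 1.4334 bits
Perplexity = 2^1.4334 = 2.7008

Interpretation: The model's uncertainty is equivalent to choosing uniformly among 2.7 options.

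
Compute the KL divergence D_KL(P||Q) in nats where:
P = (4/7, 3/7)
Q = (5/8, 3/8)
0.0060 nats

KL divergence: D_KL(P||Q) = Σ p(x) log(p(x)/q(x))

Computing term by term:
  x=0: 4/7 × log_e[(4/7)/(5/8)] = 4/7 × -0.0896 = -0.0512
  x=1: 3/7 × log_e[(3/7)/(3/8)] = 3/7 × 0.1335 = 0.0572

D_KL(P||Q) = 0.0060 nats

Note: KL divergence is always non-negative and equals 0 iff P = Q.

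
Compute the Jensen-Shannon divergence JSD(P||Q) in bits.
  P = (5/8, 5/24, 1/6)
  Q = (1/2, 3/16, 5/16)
0.0217 bits

Jensen-Shannon divergence is:
JSD(P||Q) = 0.5 × D_KL(P||M) + 0.5 × D_KL(Q||M)
where M = 0.5 × (P + Q) is the mixture distribution.

M = 0.5 × (5/8, 5/24, 1/6) + 0.5 × (1/2, 3/16, 5/16) = (9/16, 0.197917, 0.239583)

D_KL(P||M) = 0.0232 bits
D_KL(Q||M) = 0.0202 bits

JSD(P||Q) = 0.5 × 0.0232 + 0.5 × 0.0202 = 0.0217 bits

Unlike KL divergence, JSD is symmetric and bounded: 0 ≤ JSD ≤ log(2).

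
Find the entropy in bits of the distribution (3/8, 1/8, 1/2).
1.4056 bits

Shannon entropy is H(X) = -Σ p(x) log p(x).

For P = (3/8, 1/8, 1/2):
H = -3/8 × log_2(3/8) -1/8 × log_2(1/8) -1/2 × log_2(1/2)
H = 1.4056 bits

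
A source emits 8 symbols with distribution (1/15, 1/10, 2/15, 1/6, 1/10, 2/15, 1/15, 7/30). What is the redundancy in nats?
0.0824 nats

Redundancy measures how far a source is from maximum entropy:
R = H_max - H(X)

Maximum entropy for 8 symbols: H_max = log_e(8) = 2.0794 nats
Actual entropy: H(X) = 1.9971 nats
Redundancy: R = 2.0794 - 1.9971 = 0.0824 nats

This redundancy represents potential for compression: the source could be compressed by 0.0824 nats per symbol.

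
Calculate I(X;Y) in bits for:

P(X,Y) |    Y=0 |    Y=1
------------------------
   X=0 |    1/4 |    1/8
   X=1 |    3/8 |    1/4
0.0032 bits

Mutual information: I(X;Y) = H(X) + H(Y) - H(X,Y)

Marginals:
P(X) = (3/8, 5/8), H(X) = 0.9544 bits
P(Y) = (5/8, 3/8), H(Y) = 0.9544 bits

Joint entropy: H(X,Y) = 1.9056 bits

I(X;Y) = 0.9544 + 0.9544 - 1.9056 = 0.0032 bits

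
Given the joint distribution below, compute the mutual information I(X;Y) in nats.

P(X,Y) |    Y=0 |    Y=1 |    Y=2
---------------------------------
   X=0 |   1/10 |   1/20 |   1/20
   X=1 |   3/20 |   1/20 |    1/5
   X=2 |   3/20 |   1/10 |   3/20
0.0244 nats

Mutual information: I(X;Y) = H(X) + H(Y) - H(X,Y)

Marginals:
P(X) = (1/5, 2/5, 2/5), H(X) = 1.0549 nats
P(Y) = (2/5, 1/5, 2/5), H(Y) = 1.0549 nats

Joint entropy: H(X,Y) = 2.0855 nats

I(X;Y) = 1.0549 + 1.0549 - 2.0855 = 0.0244 nats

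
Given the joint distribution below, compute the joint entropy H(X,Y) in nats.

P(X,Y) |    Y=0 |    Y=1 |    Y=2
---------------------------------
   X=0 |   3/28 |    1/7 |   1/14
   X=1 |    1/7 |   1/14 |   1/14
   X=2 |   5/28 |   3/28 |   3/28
2.1471 nats

Joint entropy is H(X,Y) = -Σ_{x,y} p(x,y) log p(x,y).

Summing over all non-zero entries:
H(X,Y) = -[3/28·log_e(3/28) + 1/7·log_e(1/7) + 1/14·log_e(1/14) + 1/7·log_e(1/7) + 1/14·log_e(1/14) + 1/14·log_e(1/14) + 5/28·log_e(5/28) + 3/28·log_e(3/28) + 3/28·log_e(3/28)]
H(X,Y) = 2.1471 nats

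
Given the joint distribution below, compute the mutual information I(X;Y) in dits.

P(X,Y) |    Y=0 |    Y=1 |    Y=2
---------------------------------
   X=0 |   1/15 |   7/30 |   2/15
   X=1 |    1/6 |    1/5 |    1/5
0.0092 dits

Mutual information: I(X;Y) = H(X) + H(Y) - H(X,Y)

Marginals:
P(X) = (13/30, 17/30), H(X) = 0.2972 dits
P(Y) = (7/30, 13/30, 1/3), H(Y) = 0.4639 dits

Joint entropy: H(X,Y) = 0.7518 dits

I(X;Y) = 0.2972 + 0.4639 - 0.7518 = 0.0092 dits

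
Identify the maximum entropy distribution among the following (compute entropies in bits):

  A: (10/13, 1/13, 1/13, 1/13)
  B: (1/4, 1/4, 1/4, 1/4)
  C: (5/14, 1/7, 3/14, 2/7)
B

For a discrete distribution over n outcomes, entropy is maximized by the uniform distribution.

Computing entropies:
H(A) = 1.1451 bits
H(B) = 2.0000 bits
H(C) = 1.9242 bits

The uniform distribution (where all probabilities equal 1/4) achieves the maximum entropy of log_2(4) = 2.0000 bits.

Distribution B has the highest entropy.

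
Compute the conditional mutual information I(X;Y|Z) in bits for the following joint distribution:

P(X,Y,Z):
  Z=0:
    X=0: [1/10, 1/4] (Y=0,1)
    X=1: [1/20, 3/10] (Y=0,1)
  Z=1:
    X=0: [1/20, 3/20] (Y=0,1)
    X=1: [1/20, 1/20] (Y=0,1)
0.0288 bits

Conditional mutual information: I(X;Y|Z) = H(X|Z) + H(Y|Z) - H(X,Y|Z)

H(Z) = 0.8813
H(X,Z) = 1.8568 → H(X|Z) = 0.9755
H(Y,Z) = 1.6815 → H(Y|Z) = 0.8002
H(X,Y,Z) = 2.6282 → H(X,Y|Z) = 1.7469

I(X;Y|Z) = 0.9755 + 0.8002 - 1.7469 = 0.0288 bits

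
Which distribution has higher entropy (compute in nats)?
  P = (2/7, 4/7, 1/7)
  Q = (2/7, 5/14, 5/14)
Q

Computing entropies in nats:
H(P) = 0.9557
H(Q) = 1.0934

Distribution Q has higher entropy.

Intuition: The distribution closer to uniform (more spread out) has higher entropy.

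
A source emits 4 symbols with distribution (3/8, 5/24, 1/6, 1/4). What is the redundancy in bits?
0.0671 bits

Redundancy measures how far a source is from maximum entropy:
R = H_max - H(X)

Maximum entropy for 4 symbols: H_max = log_2(4) = 2.0000 bits
Actual entropy: H(X) = 1.9329 bits
Redundancy: R = 2.0000 - 1.9329 = 0.0671 bits

This redundancy represents potential for compression: the source could be compressed by 0.0671 bits per symbol.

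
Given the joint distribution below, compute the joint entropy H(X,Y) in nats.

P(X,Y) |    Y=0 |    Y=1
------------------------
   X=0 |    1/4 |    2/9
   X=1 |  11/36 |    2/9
1.3773 nats

Joint entropy is H(X,Y) = -Σ_{x,y} p(x,y) log p(x,y).

Summing over all non-zero entries:
H(X,Y) = -[1/4·log_e(1/4) + 2/9·log_e(2/9) + 11/36·log_e(11/36) + 2/9·log_e(2/9)]
H(X,Y) = 1.3773 nats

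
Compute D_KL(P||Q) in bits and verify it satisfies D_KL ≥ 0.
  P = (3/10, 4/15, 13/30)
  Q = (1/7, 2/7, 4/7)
0.1216 bits

KL divergence satisfies the Gibbs inequality: D_KL(P||Q) ≥ 0 for all distributions P, Q.

D_KL(P||Q) = Σ p(x) log(p(x)/q(x))
Term by term:
  x=0: 3/10 × log_2[(3/10)/(1/7)] = 0.3211
  x=1: 4/15 × log_2[(4/15)/(2/7)] = -0.0265
  x=2: 13/30 × log_2[(13/30)/(4/7)] = -0.1729
D_KL(P||Q) = 0.1216 bits

D_KL(P||Q) = 0.1216 ≥ 0 ✓

This non-negativity is a fundamental property: relative entropy cannot be negative because it measures how different Q is from P.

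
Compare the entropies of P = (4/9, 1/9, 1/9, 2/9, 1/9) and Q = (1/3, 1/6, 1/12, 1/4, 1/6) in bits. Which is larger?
Q

Computing entropies in bits:
H(P) = 2.0588
H(Q) = 2.1887

Distribution Q has higher entropy.

Intuition: The distribution closer to uniform (more spread out) has higher entropy.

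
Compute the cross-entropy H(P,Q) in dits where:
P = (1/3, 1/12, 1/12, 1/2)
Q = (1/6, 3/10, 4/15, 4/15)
0.6378 dits

Cross-entropy: H(P,Q) = -Σ p(x) log q(x)

Alternatively: H(P,Q) = H(P) + D_KL(P||Q)
H(P) = 0.4894 dits
D_KL(P||Q) = 0.1484 dits

H(P,Q) = 0.4894 + 0.1484 = 0.6378 dits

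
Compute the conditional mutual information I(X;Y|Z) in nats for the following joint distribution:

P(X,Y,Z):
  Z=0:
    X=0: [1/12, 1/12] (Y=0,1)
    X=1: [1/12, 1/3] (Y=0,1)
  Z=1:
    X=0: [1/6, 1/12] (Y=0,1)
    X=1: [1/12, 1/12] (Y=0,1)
0.0307 nats

Conditional mutual information: I(X;Y|Z) = H(X|Z) + H(Y|Z) - H(X,Y|Z)

H(Z) = 0.6792
H(X,Z) = 1.3086 → H(X|Z) = 0.6294
H(Y,Z) = 1.3086 → H(Y|Z) = 0.6294
H(X,Y,Z) = 1.9073 → H(X,Y|Z) = 1.2281

I(X;Y|Z) = 0.6294 + 0.6294 - 1.2281 = 0.0307 nats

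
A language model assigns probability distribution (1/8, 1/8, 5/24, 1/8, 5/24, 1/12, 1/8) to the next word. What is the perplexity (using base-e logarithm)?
6.6885

Perplexity is e^H (or exp(H) for natural log).

First, H = -Σ p log p = 1.9004 nats
Perplexity = e^1.9004 = 6.6885

Interpretation: The model's uncertainty is equivalent to choosing uniformly among 6.7 options.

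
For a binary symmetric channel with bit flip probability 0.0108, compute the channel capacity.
0.9139 bits

For a binary symmetric channel (BSC) with error probability p:
Capacity C = 1 - H(p) bits per symbol

where H(p) = -p log₂(p) - (1-p) log₂(1-p) is the binary entropy function.

H(0.0108) = 0.0861 bits
C = 1 - 0.0861 = 0.9139 bits per symbol

This means we can reliably transmit up to 0.9139 bits of information per channel use.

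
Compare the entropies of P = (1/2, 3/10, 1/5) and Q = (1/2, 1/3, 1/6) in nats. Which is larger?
P

Computing entropies in nats:
H(P) = 1.0297
H(Q) = 1.0114

Distribution P has higher entropy.

Intuition: The distribution closer to uniform (more spread out) has higher entropy.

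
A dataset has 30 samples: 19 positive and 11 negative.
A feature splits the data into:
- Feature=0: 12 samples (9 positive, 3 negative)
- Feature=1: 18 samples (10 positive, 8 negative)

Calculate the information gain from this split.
0.0289 bits

Information Gain = H(Y) - H(Y|Feature)

Before split:
P(positive) = 19/30 = 0.6333
H(Y) = 0.9481 bits

After split:
Feature=0: H = 0.8113 bits (weight = 12/30)
Feature=1: H = 0.9911 bits (weight = 18/30)
H(Y|Feature) = (12/30)×0.8113 + (18/30)×0.9911 = 0.9192 bits

Information Gain = 0.9481 - 0.9192 = 0.0289 bits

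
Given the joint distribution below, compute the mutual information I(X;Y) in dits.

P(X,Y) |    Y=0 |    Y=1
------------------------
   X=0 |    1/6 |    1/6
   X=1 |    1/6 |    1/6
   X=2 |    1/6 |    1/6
0.0000 dits

Mutual information: I(X;Y) = H(X) + H(Y) - H(X,Y)

Marginals:
P(X) = (1/3, 1/3, 1/3), H(X) = 0.4771 dits
P(Y) = (1/2, 1/2), H(Y) = 0.3010 dits

Joint entropy: H(X,Y) = 0.7782 dits

I(X;Y) = 0.4771 + 0.3010 - 0.7782 = 0.0000 dits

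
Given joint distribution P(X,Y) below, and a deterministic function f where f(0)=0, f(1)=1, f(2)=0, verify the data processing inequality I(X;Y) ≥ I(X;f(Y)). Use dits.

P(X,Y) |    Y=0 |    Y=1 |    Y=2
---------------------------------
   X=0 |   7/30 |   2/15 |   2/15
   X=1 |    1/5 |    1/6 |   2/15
I(X;Y) = 0.0014, I(X;f(Y)) = 0.0012, inequality holds: 0.0014 ≥ 0.0012

Data Processing Inequality: For any Markov chain X → Y → Z, we have I(X;Y) ≥ I(X;Z).

Here Z = f(Y) is a deterministic function of Y, forming X → Y → Z.

Original I(X;Y) = 0.0014 dits

After applying f:
P(X,Z) where Z=f(Y):
- P(X,Z=0) = P(X,Y=0) + P(X,Y=2)
- P(X,Z=1) = P(X,Y=1)

I(X;Z) = I(X;f(Y)) = 0.0012 dits

Verification: 0.0014 ≥ 0.0012 ✓

Information cannot be created by processing; the function f can only lose information about X.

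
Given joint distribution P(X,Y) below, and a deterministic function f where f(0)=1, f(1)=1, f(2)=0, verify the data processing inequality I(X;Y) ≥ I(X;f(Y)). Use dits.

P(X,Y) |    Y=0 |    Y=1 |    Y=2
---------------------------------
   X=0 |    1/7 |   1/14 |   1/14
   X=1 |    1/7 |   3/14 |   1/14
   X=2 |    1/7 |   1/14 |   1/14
I(X;Y) = 0.0145, I(X;f(Y)) = 0.0022, inequality holds: 0.0145 ≥ 0.0022

Data Processing Inequality: For any Markov chain X → Y → Z, we have I(X;Y) ≥ I(X;Z).

Here Z = f(Y) is a deterministic function of Y, forming X → Y → Z.

Original I(X;Y) = 0.0145 dits

After applying f:
P(X,Z) where Z=f(Y):
- P(X,Z=0) = P(X,Y=2)
- P(X,Z=1) = P(X,Y=0) + P(X,Y=1)

I(X;Z) = I(X;f(Y)) = 0.0022 dits

Verification: 0.0145 ≥ 0.0022 ✓

Information cannot be created by processing; the function f can only lose information about X.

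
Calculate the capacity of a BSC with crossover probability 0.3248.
0.0905 bits

For a binary symmetric channel (BSC) with error probability p:
Capacity C = 1 - H(p) bits per symbol

where H(p) = -p log₂(p) - (1-p) log₂(1-p) is the binary entropy function.

H(0.3248) = 0.9095 bits
C = 1 - 0.9095 = 0.0905 bits per symbol

This means we can reliably transmit up to 0.0905 bits of information per channel use.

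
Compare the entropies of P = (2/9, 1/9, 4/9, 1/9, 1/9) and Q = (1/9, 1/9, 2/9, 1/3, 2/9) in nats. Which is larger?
Q

Computing entropies in nats:
H(P) = 1.4271
H(Q) = 1.5230

Distribution Q has higher entropy.

Intuition: The distribution closer to uniform (more spread out) has higher entropy.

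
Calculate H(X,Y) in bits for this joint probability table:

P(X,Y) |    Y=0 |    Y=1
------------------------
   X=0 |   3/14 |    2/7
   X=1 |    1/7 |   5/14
1.9242 bits

Joint entropy is H(X,Y) = -Σ_{x,y} p(x,y) log p(x,y).

Summing over all non-zero entries:
H(X,Y) = -[3/14·log_2(3/14) + 2/7·log_2(2/7) + 1/7·log_2(1/7) + 5/14·log_2(5/14)]
H(X,Y) = 1.9242 bits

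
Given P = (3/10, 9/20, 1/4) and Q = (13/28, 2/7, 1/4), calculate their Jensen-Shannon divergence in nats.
0.0181 nats

Jensen-Shannon divergence is:
JSD(P||Q) = 0.5 × D_KL(P||M) + 0.5 × D_KL(Q||M)
where M = 0.5 × (P + Q) is the mixture distribution.

M = 0.5 × (3/10, 9/20, 1/4) + 0.5 × (13/28, 2/7, 1/4) = (0.382143, 0.367857, 1/4)

D_KL(P||M) = 0.0181 nats
D_KL(Q||M) = 0.0182 nats

JSD(P||Q) = 0.5 × 0.0181 + 0.5 × 0.0182 = 0.0181 nats

Unlike KL divergence, JSD is symmetric and bounded: 0 ≤ JSD ≤ log(2).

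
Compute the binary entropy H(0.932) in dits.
0.1079 dits

The binary entropy function is:
H(p) = -p log(p) - (1-p) log(1-p)

H(0.932) = -0.932 × log_10(0.932) - 0.068 × log_10(0.068)
H(0.932) = 0.1079 dits

Note: Binary entropy is maximized at p=0.5 (H=1 bit) and minimized at p=0 or p=1 (H=0).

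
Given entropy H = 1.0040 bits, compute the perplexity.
2.0056

Perplexity is 2^H (or exp(H) for natural log).

H = 1.0040 bits
Perplexity = 2^1.0040 = 2.0056

Interpretation: The model's uncertainty is equivalent to choosing uniformly among 2.0 options.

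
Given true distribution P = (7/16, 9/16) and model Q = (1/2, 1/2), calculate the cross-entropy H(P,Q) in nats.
0.6931 nats

Cross-entropy: H(P,Q) = -Σ p(x) log q(x)

Alternatively: H(P,Q) = H(P) + D_KL(P||Q)
H(P) = 0.6853 nats
D_KL(P||Q) = 0.0078 nats

H(P,Q) = 0.6853 + 0.0078 = 0.6931 nats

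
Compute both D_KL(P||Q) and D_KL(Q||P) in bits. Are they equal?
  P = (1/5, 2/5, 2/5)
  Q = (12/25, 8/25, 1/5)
D_KL(P||Q) = 0.2762, D_KL(Q||P) = 0.3032

KL divergence is not symmetric: D_KL(P||Q) ≠ D_KL(Q||P) in general.

D_KL(P||Q) = 0.2762 bits
D_KL(Q||P) = 0.3032 bits

No, they are not equal!

This asymmetry is why KL divergence is not a true distance metric.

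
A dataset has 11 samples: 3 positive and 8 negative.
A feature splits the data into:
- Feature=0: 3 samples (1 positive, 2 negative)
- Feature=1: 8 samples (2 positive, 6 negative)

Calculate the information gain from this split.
0.0049 bits

Information Gain = H(Y) - H(Y|Feature)

Before split:
P(positive) = 3/11 = 0.2727
H(Y) = 0.8454 bits

After split:
Feature=0: H = 0.9183 bits (weight = 3/11)
Feature=1: H = 0.8113 bits (weight = 8/11)
H(Y|Feature) = (3/11)×0.9183 + (8/11)×0.8113 = 0.8405 bits

Information Gain = 0.8454 - 0.8405 = 0.0049 bits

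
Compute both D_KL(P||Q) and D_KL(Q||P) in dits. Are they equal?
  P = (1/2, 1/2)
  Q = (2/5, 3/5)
D_KL(P||Q) = 0.0089, D_KL(Q||P) = 0.0087

KL divergence is not symmetric: D_KL(P||Q) ≠ D_KL(Q||P) in general.

D_KL(P||Q) = 0.0089 dits
D_KL(Q||P) = 0.0087 dits

No, they are not equal!

This asymmetry is why KL divergence is not a true distance metric.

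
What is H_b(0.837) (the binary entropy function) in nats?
0.4446 nats

The binary entropy function is:
H(p) = -p log(p) - (1-p) log(1-p)

H(0.837) = -0.837 × log_e(0.837) - 0.163 × log_e(0.163)
H(0.837) = 0.4446 nats

Note: Binary entropy is maximized at p=0.5 (H=1 bit) and minimized at p=0 or p=1 (H=0).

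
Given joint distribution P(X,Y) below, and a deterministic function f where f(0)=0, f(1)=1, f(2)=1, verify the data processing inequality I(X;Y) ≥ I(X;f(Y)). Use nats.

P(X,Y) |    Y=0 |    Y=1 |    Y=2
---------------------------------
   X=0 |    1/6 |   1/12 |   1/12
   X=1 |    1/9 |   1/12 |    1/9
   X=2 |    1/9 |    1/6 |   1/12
I(X;Y) = 0.0276, I(X;f(Y)) = 0.0140, inequality holds: 0.0276 ≥ 0.0140

Data Processing Inequality: For any Markov chain X → Y → Z, we have I(X;Y) ≥ I(X;Z).

Here Z = f(Y) is a deterministic function of Y, forming X → Y → Z.

Original I(X;Y) = 0.0276 nats

After applying f:
P(X,Z) where Z=f(Y):
- P(X,Z=0) = P(X,Y=0)
- P(X,Z=1) = P(X,Y=1) + P(X,Y=2)

I(X;Z) = I(X;f(Y)) = 0.0140 nats

Verification: 0.0276 ≥ 0.0140 ✓

Information cannot be created by processing; the function f can only lose information about X.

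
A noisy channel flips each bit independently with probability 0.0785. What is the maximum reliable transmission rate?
0.6031 bits

For a binary symmetric channel (BSC) with error probability p:
Capacity C = 1 - H(p) bits per symbol

where H(p) = -p log₂(p) - (1-p) log₂(1-p) is the binary entropy function.

H(0.0785) = 0.3969 bits
C = 1 - 0.3969 = 0.6031 bits per symbol

This means we can reliably transmit up to 0.6031 bits of information per channel use.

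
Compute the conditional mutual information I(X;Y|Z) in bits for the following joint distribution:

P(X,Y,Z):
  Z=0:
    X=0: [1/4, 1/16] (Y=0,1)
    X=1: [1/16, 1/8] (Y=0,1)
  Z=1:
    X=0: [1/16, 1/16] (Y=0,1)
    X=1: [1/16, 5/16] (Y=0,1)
0.1163 bits

Conditional mutual information: I(X;Y|Z) = H(X|Z) + H(Y|Z) - H(X,Y|Z)

H(Z) = 1.0000
H(X,Z) = 1.8829 → H(X|Z) = 0.8829
H(Y,Z) = 1.8829 → H(Y|Z) = 0.8829
H(X,Y,Z) = 2.6494 → H(X,Y|Z) = 1.6494

I(X;Y|Z) = 0.8829 + 0.8829 - 1.6494 = 0.1163 bits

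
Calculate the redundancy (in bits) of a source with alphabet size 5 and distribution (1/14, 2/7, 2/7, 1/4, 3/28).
0.1719 bits

Redundancy measures how far a source is from maximum entropy:
R = H_max - H(X)

Maximum entropy for 5 symbols: H_max = log_2(5) = 2.3219 bits
Actual entropy: H(X) = 2.1500 bits
Redundancy: R = 2.3219 - 2.1500 = 0.1719 bits

This redundancy represents potential for compression: the source could be compressed by 0.1719 bits per symbol.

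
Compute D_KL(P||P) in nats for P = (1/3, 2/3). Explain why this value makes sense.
0.0000 nats

KL divergence satisfies the Gibbs inequality: D_KL(P||Q) ≥ 0 for all distributions P, Q.

D_KL(P||Q) = Σ p(x) log(p(x)/q(x))
Each term is p(x) × log_e(p(x)/p(x)) = p(x) × log_e(1) = 0, so the sum is 0.
D_KL(P||Q) = 0.0000 nats

When P = Q, the KL divergence is exactly 0, as there is no 'divergence' between identical distributions.

This non-negativity is a fundamental property: relative entropy cannot be negative because it measures how different Q is from P.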